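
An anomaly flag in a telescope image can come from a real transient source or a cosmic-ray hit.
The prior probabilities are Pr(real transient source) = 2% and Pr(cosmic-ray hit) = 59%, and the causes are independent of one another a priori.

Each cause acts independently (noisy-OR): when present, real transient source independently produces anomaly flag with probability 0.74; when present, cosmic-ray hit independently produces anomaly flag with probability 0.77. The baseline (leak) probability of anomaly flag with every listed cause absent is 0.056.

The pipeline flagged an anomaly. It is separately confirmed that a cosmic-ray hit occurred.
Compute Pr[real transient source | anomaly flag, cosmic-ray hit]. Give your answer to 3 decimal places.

Pr[real transient source | anomaly flag, cosmic-ray hit] ≈ 0.024

Under noisy-OR, P(anomaly flag | causes) = 1 − (1−0.056)·∏(1−qᵢ) over the active causes.
Weight on real transient source=true, given the evidence: 0.943549×0.02 = 0.018871
The normalizing constant is 0.78288×0.98 + 0.943549×0.02 = 0.786093
P(real transient source | anomaly flag, cosmic-ray hit) = 0.018871/0.786093 ≈ 0.024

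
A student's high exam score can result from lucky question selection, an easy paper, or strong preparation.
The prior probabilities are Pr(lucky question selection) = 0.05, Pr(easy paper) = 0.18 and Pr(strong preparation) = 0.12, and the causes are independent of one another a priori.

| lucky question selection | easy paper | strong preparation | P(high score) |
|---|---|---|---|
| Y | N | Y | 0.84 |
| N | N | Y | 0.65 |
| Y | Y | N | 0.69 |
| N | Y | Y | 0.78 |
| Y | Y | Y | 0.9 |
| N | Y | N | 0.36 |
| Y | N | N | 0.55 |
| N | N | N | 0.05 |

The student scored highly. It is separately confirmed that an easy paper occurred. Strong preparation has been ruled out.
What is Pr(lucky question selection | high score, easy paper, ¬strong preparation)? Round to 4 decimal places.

Sum P(high score|·) weighted by the priors over both values of lucky question selection:
  P(high score | easy paper, ¬strong preparation) = 0.36*0.95 + 0.69*0.05
        = 0.342000 + 0.034500 = 0.376500
Configurations with lucky question selection contribute 0.034500, so
  P(lucky question selection | high score, easy paper, ¬strong preparation) = 0.034500 / 0.376500 ≈ 0.0916

Pr(lucky question selection | high score, easy paper, ¬strong preparation) ≈ 0.0916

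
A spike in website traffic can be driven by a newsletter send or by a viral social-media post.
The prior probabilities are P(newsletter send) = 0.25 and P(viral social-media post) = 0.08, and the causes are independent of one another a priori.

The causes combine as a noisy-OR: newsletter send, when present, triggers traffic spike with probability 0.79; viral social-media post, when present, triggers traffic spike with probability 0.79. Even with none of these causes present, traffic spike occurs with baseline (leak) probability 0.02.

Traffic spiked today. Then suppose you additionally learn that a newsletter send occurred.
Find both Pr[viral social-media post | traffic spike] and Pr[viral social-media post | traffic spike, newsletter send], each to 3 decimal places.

Pr[viral social-media post | traffic spike] ≈ 0.254; Pr[viral social-media post | traffic spike, newsletter send] ≈ 0.095

Under noisy-OR, P(traffic spike | causes) = 1 − (1−0.02)·∏(1−qᵢ) over the active causes.
P(traffic spike) = 0.02×0.75×0.92 + 0.7942×0.75×0.08 + 0.7942×0.25×0.92 + 0.956782×0.25×0.08 = 0.013800 + 0.047652 + 0.182666 + 0.019136 = 0.263254
Restricting to configurations with viral social-media post present: 0.047652 + 0.019136 = 0.066788.
Hence the posterior is 0.066788/0.263254 ≈ 0.254.

Now condition on the additional information:
P(traffic spike | newsletter send) = 0.7942*0.92 + 0.956782*0.08 = 0.730664 + 0.076543 = 0.807207
The viral social-media post-present share is 0.956782*0.08 = 0.076543.
P(viral social-media post | traffic spike, newsletter send) = 0.076543 / 0.807207 ≈ 0.095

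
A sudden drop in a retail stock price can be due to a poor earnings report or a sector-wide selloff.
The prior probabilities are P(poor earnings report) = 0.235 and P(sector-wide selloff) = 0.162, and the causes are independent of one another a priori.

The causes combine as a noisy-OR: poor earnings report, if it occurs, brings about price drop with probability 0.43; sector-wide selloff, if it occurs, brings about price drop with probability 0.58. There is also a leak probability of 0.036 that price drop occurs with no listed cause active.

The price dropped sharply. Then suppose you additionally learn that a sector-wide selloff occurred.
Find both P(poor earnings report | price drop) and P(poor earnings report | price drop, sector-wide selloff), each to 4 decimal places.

P(poor earnings report | price drop) ≈ 0.5493; P(poor earnings report | price drop, sector-wide selloff) ≈ 0.2842

Under noisy-OR, P(price drop | causes) = 1 − (1−0.036)·∏(1−qᵢ) over the active causes.
P(price drop) = 0.036*0.765*0.838 + 0.59512*0.765*0.162 + 0.45052*0.235*0.838 + 0.769218*0.235*0.162 = 0.023079 + 0.073753 + 0.088721 + 0.029284 = 0.214837
The poor earnings report-present share is 0.088721 + 0.029284 = 0.118005.
P(poor earnings report | price drop) = 0.118005 / 0.214837 ≈ 0.5493

Now also conditioning on sector-wide selloff=true:
Sum P(price drop|·) weighted by the priors over both values of poor earnings report:
  P(price drop | sector-wide selloff) = 0.59512×0.765 + 0.769218×0.235
        = 0.455267 + 0.180766 = 0.636033
Keeping only the poor earnings report-present terms gives 0.180766, so
  P(poor earnings report | price drop, sector-wide selloff) = 0.180766 / 0.636033 ≈ 0.2842
The drop from 0.5493 to 0.2842 is the explaining-away (discounting) effect.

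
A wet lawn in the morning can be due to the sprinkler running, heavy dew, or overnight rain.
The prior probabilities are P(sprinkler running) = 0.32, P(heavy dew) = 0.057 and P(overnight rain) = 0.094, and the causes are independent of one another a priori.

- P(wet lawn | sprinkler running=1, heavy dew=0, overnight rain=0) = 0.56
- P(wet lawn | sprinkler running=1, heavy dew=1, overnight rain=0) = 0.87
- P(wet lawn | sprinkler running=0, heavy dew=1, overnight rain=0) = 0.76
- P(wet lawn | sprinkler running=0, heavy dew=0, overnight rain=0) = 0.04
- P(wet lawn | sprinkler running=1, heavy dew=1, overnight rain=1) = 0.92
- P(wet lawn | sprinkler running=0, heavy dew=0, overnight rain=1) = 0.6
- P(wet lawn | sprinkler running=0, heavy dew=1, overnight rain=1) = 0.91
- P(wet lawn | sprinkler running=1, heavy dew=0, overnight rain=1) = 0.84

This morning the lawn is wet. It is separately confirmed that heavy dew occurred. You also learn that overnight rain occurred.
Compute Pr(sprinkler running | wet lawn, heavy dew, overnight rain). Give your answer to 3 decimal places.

Pr(sprinkler running | wet lawn, heavy dew, overnight rain) ≈ 0.322

For the numerator, keep only sprinkler running=true terms: 0.92×0.32 = 0.294400
Denominator P(wet lawn | heavy dew, overnight rain): 0.91×0.68 + 0.92×0.32 = 0.913200
P(sprinkler running | wet lawn, heavy dew, overnight rain) = 0.294400/0.913200 ≈ 0.322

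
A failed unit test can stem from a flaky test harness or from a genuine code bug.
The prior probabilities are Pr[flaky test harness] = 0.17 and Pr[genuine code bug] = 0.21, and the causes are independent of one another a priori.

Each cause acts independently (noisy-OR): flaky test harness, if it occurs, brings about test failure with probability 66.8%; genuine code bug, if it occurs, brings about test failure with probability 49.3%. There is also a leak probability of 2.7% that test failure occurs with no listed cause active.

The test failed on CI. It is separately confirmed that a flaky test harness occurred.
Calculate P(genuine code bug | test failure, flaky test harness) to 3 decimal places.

P(genuine code bug | test failure, flaky test harness) ≈ 0.247

Under noisy-OR, P(test failure | causes) = 1 − (1−0.027)·∏(1−qᵢ) over the active causes.
P(test failure | flaky test harness) = 0.676964·0.79 + 0.836221·0.21 = 0.534802 + 0.175606 = 0.710408
Of this, 0.175606 comes from 0.836221·0.21 (the genuine code bug=true cases).
Hence the posterior is 0.175606/0.710408 ≈ 0.247.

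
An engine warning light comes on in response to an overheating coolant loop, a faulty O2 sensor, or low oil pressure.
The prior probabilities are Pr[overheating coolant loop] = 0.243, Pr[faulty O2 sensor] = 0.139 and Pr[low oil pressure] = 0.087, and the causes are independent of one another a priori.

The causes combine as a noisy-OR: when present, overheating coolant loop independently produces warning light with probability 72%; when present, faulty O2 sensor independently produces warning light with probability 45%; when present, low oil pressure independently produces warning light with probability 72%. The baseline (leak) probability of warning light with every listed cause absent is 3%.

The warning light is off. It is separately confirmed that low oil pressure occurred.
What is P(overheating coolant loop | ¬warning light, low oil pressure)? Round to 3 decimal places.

Under noisy-OR, P(warning light | causes) = 1 − (1−0.03)·∏(1−qᵢ) over the active causes.
P(¬warning light | low oil pressure) = 0.2716*0.757*0.861 + 0.14938*0.757*0.139 + 0.076048*0.243*0.861 + 0.041826*0.243*0.139 = 0.177023 + 0.015718 + 0.015911 + 0.001413 = 0.210065
Of this, 0.017324 comes from 0.015911 + 0.001413 (the overheating coolant loop=true cases).
Hence the posterior is 0.017324/0.210065 ≈ 0.082.

P(overheating coolant loop | ¬warning light, low oil pressure) ≈ 0.082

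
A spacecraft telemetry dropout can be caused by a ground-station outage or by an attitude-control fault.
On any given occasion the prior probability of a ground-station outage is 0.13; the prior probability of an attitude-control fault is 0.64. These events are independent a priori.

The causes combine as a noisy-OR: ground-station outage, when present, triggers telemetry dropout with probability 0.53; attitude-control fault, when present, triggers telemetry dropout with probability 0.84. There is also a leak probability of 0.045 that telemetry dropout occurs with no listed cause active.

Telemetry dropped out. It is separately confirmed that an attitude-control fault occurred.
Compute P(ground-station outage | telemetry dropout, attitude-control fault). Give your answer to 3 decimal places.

Under noisy-OR, P(telemetry dropout | causes) = 1 − (1−0.045)·∏(1−qᵢ) over the active causes.
P(telemetry dropout | attitude-control fault) = 0.8472*0.87 + 0.928184*0.13 = 0.737064 + 0.120664 = 0.857728
Restricting to configurations with ground-station outage present: 0.928184*0.13 = 0.120664.
So P(ground-station outage | telemetry dropout, attitude-control fault) = 0.120664/0.857728 ≈ 0.141.

P(ground-station outage | telemetry dropout, attitude-control fault) ≈ 0.141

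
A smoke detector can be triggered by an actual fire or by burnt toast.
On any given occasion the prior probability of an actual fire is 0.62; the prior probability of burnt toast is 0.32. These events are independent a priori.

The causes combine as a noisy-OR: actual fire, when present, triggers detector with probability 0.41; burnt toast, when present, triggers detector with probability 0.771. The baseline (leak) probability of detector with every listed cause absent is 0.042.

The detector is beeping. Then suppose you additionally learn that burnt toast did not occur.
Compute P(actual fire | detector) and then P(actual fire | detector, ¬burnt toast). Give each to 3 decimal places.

Under noisy-OR, P(detector | causes) = 1 − (1−0.042)·∏(1−qᵢ) over the active causes.
By total probability over the 4 (actual fire, burnt toast) configurations:
  P(detector) = 0.042*0.38*0.68 + 0.780618*0.38*0.32 + 0.43478*0.62*0.68 + 0.870565*0.62*0.32
        = 0.010853 + 0.094923 + 0.183303 + 0.172720 = 0.461799
Configurations with actual fire contribute 0.356023, so
  P(actual fire | detector) = 0.356023 / 0.461799 ≈ 0.771

Now condition on the additional information:
For the numerator, keep only actual fire=true terms: 0.43478·0.62 = 0.269564
The normalizing constant is 0.042·0.38 + 0.43478·0.62 = 0.285524
Posterior = 0.269564 / 0.285524 ≈ 0.944
Ruling out burnt toast raises the posterior on actual fire — the flip side of explaining away.

P(actual fire | detector) ≈ 0.771; P(actual fire | detector, ¬burnt toast) ≈ 0.944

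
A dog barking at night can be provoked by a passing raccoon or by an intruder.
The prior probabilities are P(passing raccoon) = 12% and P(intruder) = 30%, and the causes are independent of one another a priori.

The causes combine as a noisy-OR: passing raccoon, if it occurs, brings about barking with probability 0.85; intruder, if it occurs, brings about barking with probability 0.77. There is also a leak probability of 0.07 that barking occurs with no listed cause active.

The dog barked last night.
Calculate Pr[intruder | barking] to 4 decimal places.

Pr[intruder | barking] ≈ 0.6774

Under noisy-OR, P(barking | causes) = 1 − (1−0.07)·∏(1−qᵢ) over the active causes.
P(barking) = 0.07×0.88×0.7 + 0.7861×0.88×0.3 + 0.8605×0.12×0.7 + 0.967915×0.12×0.3 = 0.043120 + 0.207530 + 0.072282 + 0.034845 = 0.357777
The intruder-present share is 0.207530 + 0.034845 = 0.242375.
So P(intruder | barking) = 0.242375/0.357777 ≈ 0.6774.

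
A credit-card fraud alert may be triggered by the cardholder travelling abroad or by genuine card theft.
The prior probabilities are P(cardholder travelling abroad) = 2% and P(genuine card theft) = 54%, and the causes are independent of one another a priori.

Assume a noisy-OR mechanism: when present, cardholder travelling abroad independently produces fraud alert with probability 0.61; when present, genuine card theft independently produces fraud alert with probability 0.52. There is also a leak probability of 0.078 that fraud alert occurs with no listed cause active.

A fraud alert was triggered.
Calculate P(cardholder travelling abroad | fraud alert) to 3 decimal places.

Under noisy-OR, P(fraud alert | causes) = 1 − (1−0.078)·∏(1−qᵢ) over the active causes.
Numerator (weight on configurations with cardholder travelling abroad): 0.005892 + 0.008936 = 0.014828
Normalizer over all consistent configurations: 0.078*0.98*0.46 + 0.55744*0.98*0.54 + 0.64042*0.02*0.46 + 0.827402*0.02*0.54 = 0.344987
P(cardholder travelling abroad | fraud alert) = 0.014828/0.344987 ≈ 0.043

P(cardholder travelling abroad | fraud alert) ≈ 0.043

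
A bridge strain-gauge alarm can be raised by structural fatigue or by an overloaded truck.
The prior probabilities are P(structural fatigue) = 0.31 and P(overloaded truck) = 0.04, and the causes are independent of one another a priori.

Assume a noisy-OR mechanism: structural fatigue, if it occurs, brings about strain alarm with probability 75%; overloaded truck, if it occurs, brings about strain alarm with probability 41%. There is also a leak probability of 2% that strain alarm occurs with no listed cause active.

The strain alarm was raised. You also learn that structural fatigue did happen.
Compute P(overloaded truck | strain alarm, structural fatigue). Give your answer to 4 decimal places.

Under noisy-OR, P(strain alarm | causes) = 1 − (1−0.02)·∏(1−qᵢ) over the active causes.
Enumerate both values of overloaded truck and weight by the priors:
  P(strain alarm | structural fatigue) = 0.755·0.96 + 0.85545·0.04
        = 0.724800 + 0.034218 = 0.759018
The terms with overloaded truck present sum to 0.034218, so
  P(overloaded truck | strain alarm, structural fatigue) = 0.034218 / 0.759018 ≈ 0.0451

P(overloaded truck | strain alarm, structural fatigue) ≈ 0.0451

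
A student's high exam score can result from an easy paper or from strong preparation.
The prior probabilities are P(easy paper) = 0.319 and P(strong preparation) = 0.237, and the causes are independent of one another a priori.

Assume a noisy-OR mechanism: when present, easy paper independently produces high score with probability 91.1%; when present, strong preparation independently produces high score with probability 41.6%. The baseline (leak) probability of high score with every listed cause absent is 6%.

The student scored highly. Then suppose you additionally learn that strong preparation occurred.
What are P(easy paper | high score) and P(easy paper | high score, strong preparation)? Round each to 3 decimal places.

P(easy paper | high score) ≈ 0.739; P(easy paper | high score, strong preparation) ≈ 0.497

Under noisy-OR, P(high score | causes) = 1 − (1−0.06)·∏(1−qᵢ) over the active causes.
Enumerate the 4 (easy paper, strong preparation) configurations and weight by the priors:
  P(high score) = 0.06·0.681·0.763 + 0.45104·0.681·0.237 + 0.91634·0.319·0.763 + 0.951143·0.319·0.237
        = 0.031176 + 0.072797 + 0.223034 + 0.071909 = 0.398916
Configurations with easy paper contribute 0.294943, so
  P(easy paper | high score) = 0.294943 / 0.398916 ≈ 0.739

Now condition on the additional information:
P(high score | strong preparation) = 0.45104·0.681 + 0.951143·0.319 = 0.307158 + 0.303415 = 0.610573
The easy paper-present share is 0.951143·0.319 = 0.303415.
Hence the posterior is 0.303415/0.610573 ≈ 0.497.
This is intercausal reasoning (explaining away): once strong preparation accounts for the high score, easy paper becomes less likely.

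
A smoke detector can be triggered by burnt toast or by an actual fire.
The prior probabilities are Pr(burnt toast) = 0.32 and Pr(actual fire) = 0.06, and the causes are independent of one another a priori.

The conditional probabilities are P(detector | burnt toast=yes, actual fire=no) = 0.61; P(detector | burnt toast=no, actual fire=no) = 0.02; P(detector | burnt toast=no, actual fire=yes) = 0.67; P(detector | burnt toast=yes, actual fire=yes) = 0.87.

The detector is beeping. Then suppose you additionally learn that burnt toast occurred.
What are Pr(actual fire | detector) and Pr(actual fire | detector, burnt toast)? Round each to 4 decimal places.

Numerator (weight on configurations with actual fire): 0.027336 + 0.016704 = 0.044040
The normalizing constant is 0.02·0.68·0.94 + 0.67·0.68·0.06 + 0.61·0.32·0.94 + 0.87·0.32·0.06 = 0.240312
P(actual fire | detector) = 0.044040/0.240312 ≈ 0.1833

Now condition on the additional information:
For the numerator, keep only actual fire=true terms: 0.87*0.06 = 0.052200
The normalizing constant is 0.61*0.94 + 0.87*0.06 = 0.625600
Posterior = 0.052200 / 0.625600 ≈ 0.0834
The drop from 0.1833 to 0.0834 is the explaining-away (discounting) effect.

Pr(actual fire | detector) ≈ 0.1833; Pr(actual fire | detector, burnt toast) ≈ 0.0834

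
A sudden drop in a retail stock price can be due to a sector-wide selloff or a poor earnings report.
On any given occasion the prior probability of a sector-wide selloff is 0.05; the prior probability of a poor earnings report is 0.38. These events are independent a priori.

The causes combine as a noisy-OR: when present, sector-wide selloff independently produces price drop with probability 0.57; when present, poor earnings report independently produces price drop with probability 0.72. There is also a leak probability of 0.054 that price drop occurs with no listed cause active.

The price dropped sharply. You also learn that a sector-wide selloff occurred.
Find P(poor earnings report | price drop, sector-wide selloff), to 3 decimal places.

P(poor earnings report | price drop, sector-wide selloff) ≈ 0.478

Under noisy-OR, P(price drop | causes) = 1 − (1−0.054)·∏(1−qᵢ) over the active causes.
Numerator (weight on configurations with poor earnings report): 0.886102×0.38 = 0.336719
Denominator P(price drop | sector-wide selloff): 0.59322×0.62 + 0.886102×0.38 = 0.704515
Posterior = 0.336719 / 0.704515 ≈ 0.478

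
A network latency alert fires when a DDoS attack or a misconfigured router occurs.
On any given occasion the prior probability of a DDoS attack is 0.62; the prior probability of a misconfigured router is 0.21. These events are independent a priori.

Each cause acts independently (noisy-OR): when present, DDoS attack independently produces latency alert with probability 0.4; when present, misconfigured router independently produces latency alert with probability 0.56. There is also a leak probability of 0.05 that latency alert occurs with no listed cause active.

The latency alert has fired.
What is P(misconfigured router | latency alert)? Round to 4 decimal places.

P(misconfigured router | latency alert) ≈ 0.3896

Under noisy-OR, P(latency alert | causes) = 1 − (1−0.05)·∏(1−qᵢ) over the active causes.
For the numerator, keep only misconfigured router=true terms: 0.046444 + 0.097546 = 0.143990
Denominator P(latency alert): 0.05·0.38·0.79 + 0.582·0.38·0.21 + 0.43·0.62·0.79 + 0.7492·0.62·0.21 = 0.369614
Posterior = 0.143990 / 0.369614 ≈ 0.3896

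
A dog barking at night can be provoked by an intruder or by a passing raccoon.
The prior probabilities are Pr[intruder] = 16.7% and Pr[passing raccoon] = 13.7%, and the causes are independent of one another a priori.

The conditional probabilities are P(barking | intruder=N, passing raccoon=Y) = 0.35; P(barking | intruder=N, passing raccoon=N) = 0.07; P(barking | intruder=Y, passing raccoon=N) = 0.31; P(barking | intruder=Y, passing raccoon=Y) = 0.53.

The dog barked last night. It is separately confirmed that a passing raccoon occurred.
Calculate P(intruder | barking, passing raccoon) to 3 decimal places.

P(intruder | barking, passing raccoon) ≈ 0.233

P(barking | passing raccoon) = 0.35×0.833 + 0.53×0.167 = 0.291550 + 0.088510 = 0.380060
Restricting to configurations with intruder present: 0.53×0.167 = 0.088510.
So P(intruder | barking, passing raccoon) = 0.088510/0.380060 ≈ 0.233.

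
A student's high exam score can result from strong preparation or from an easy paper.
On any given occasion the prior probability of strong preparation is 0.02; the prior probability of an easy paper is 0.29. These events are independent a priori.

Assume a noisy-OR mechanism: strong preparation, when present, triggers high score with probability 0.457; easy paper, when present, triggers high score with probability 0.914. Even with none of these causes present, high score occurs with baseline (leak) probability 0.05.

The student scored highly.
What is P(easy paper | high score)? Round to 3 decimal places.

Under noisy-OR, P(high score | causes) = 1 − (1−0.05)·∏(1−qᵢ) over the active causes.
Weight on easy paper=true, given the evidence: 0.260981 + 0.005543 = 0.266524
The normalizing constant is 0.05×0.98×0.71 + 0.9183×0.98×0.29 + 0.48415×0.02×0.71 + 0.955637×0.02×0.29 = 0.308189
P(easy paper | high score) = 0.266524/0.308189 ≈ 0.865

P(easy paper | high score) ≈ 0.865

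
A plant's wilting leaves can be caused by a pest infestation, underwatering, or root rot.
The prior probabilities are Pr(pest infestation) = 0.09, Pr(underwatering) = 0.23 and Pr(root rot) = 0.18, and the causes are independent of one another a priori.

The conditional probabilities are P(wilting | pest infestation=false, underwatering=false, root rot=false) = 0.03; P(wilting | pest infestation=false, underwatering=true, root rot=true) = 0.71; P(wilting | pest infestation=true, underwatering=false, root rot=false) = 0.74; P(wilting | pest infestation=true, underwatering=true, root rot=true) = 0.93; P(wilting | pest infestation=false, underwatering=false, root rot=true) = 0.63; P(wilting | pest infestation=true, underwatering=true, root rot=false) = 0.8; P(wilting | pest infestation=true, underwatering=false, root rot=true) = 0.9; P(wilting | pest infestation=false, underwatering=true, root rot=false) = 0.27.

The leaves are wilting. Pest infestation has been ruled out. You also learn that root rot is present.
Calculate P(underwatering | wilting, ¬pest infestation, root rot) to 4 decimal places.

Weight on underwatering=true, given the evidence: 0.71·0.23 = 0.163300
Denominator P(wilting | ¬pest infestation, root rot): 0.63·0.77 + 0.71·0.23 = 0.648400
Posterior = 0.163300 / 0.648400 ≈ 0.2519

P(underwatering | wilting, ¬pest infestation, root rot) ≈ 0.2519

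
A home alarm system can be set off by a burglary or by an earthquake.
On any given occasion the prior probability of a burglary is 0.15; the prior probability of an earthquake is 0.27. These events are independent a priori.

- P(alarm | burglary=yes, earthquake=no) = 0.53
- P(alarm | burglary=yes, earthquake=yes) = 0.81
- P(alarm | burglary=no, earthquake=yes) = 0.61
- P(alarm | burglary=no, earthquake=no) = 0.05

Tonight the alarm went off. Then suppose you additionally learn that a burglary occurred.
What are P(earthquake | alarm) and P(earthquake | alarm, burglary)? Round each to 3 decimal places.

P(earthquake | alarm) ≈ 0.660; P(earthquake | alarm, burglary) ≈ 0.361

P(alarm) = 0.05·0.85·0.73 + 0.61·0.85·0.27 + 0.53·0.15·0.73 + 0.81·0.15·0.27 = 0.031025 + 0.139995 + 0.058035 + 0.032805 = 0.261860
The earthquake-present share is 0.139995 + 0.032805 = 0.172800.
P(earthquake | alarm) = 0.172800 / 0.261860 ≈ 0.660

Now condition on the additional information:
P(alarm | burglary) = 0.53*0.73 + 0.81*0.27 = 0.386900 + 0.218700 = 0.605600
Restricting to configurations with earthquake present: 0.81*0.27 = 0.218700.
P(earthquake | alarm, burglary) = 0.218700 / 0.605600 ≈ 0.361
Conditioning on burglary lowers the posterior on earthquake: the classic explaining-away effect in a common-effect structure.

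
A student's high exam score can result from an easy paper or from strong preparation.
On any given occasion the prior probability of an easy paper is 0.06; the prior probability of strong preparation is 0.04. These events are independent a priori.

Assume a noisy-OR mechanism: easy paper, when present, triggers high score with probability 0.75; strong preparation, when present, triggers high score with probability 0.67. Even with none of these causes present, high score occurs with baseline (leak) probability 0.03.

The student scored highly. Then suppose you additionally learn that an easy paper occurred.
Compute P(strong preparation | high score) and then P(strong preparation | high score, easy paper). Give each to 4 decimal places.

Under noisy-OR, P(high score | causes) = 1 − (1−0.03)·∏(1−qᵢ) over the active causes.
Weight on strong preparation=true, given the evidence: 0.025564 + 0.002208 = 0.027772
Denominator P(high score): 0.03×0.94×0.96 + 0.6799×0.94×0.04 + 0.7575×0.06×0.96 + 0.919975×0.06×0.04 = 0.098476
Posterior = 0.027772 / 0.098476 ≈ 0.2820

With the extra evidence:
Weight on strong preparation=true, given the evidence: 0.919975·0.04 = 0.036799
Denominator P(high score | easy paper): 0.7575·0.96 + 0.919975·0.04 = 0.763999
P(strong preparation | high score, easy paper) = 0.036799/0.763999 ≈ 0.0482
— easy paper explains away the evidence for strong preparation.

P(strong preparation | high score) ≈ 0.2820; P(strong preparation | high score, easy paper) ≈ 0.0482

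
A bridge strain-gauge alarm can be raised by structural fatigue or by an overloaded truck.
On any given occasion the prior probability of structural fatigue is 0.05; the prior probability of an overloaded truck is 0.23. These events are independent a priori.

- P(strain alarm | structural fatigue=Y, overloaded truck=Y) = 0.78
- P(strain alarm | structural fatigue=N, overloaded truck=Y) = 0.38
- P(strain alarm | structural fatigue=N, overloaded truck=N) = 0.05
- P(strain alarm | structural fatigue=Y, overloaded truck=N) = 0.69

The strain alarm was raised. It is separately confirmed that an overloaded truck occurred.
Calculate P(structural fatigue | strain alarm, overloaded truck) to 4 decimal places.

P(structural fatigue | strain alarm, overloaded truck) ≈ 0.0975

Enumerate both values of structural fatigue and weight by the priors:
  P(strain alarm | overloaded truck) = 0.38×0.95 + 0.78×0.05
        = 0.361000 + 0.039000 = 0.400000
Keeping only the structural fatigue-present terms gives 0.039000, so
  P(structural fatigue | strain alarm, overloaded truck) = 0.039000 / 0.400000 ≈ 0.0975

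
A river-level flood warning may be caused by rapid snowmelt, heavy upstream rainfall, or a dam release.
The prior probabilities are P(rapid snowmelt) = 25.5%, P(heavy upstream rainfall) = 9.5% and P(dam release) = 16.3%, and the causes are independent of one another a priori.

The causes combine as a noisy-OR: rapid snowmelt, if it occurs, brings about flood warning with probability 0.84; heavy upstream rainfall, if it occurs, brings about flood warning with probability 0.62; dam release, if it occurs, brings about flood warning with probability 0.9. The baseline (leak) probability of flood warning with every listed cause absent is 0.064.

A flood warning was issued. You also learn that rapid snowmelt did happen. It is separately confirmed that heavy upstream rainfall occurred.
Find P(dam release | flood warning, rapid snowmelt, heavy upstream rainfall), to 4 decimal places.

P(dam release | flood warning, rapid snowmelt, heavy upstream rainfall) ≈ 0.1703

Under noisy-OR, P(flood warning | causes) = 1 − (1−0.064)·∏(1−qᵢ) over the active causes.
Sum P(flood warning|·) weighted by the priors over both values of dam release:
  P(flood warning | rapid snowmelt, heavy upstream rainfall) = 0.943091*0.837 + 0.994309*0.163
        = 0.789367 + 0.162072 = 0.951439
Configurations with dam release contribute 0.162072, so
  P(dam release | flood warning, rapid snowmelt, heavy upstream rainfall) = 0.162072 / 0.951439 ≈ 0.1703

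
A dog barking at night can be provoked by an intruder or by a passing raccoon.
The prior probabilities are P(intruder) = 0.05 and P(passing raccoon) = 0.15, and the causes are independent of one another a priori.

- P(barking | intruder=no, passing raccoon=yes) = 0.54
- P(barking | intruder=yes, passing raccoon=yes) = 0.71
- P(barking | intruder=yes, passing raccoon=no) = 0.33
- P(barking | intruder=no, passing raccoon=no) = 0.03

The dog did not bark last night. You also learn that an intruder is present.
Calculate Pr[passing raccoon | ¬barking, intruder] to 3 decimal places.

Pr[passing raccoon | ¬barking, intruder] ≈ 0.071

Weight on passing raccoon=true, given the evidence: 0.29·0.15 = 0.043500
Normalizer over all consistent configurations: 0.67·0.85 + 0.29·0.15 = 0.613000
Posterior = 0.043500 / 0.613000 ≈ 0.071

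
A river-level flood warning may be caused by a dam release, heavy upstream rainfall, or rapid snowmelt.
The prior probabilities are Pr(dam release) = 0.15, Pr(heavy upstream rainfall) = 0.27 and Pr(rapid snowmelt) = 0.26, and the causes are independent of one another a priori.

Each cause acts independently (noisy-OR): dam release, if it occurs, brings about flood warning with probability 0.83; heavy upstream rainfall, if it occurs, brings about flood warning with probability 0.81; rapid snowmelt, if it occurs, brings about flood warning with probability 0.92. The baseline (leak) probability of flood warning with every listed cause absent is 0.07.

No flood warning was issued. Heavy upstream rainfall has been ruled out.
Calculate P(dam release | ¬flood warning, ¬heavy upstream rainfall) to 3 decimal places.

P(dam release | ¬flood warning, ¬heavy upstream rainfall) ≈ 0.029

Under noisy-OR, P(flood warning | causes) = 1 − (1−0.07)·∏(1−qᵢ) over the active causes.
Numerator (weight on configurations with dam release): 0.017549 + 0.000493 = 0.018042
Normalizer over all consistent configurations: 0.93*0.85*0.74 + 0.0744*0.85*0.26 + 0.1581*0.15*0.74 + 0.012648*0.15*0.26 = 0.619454
P(dam release | ¬flood warning, ¬heavy upstream rainfall) = 0.018042/0.619454 ≈ 0.029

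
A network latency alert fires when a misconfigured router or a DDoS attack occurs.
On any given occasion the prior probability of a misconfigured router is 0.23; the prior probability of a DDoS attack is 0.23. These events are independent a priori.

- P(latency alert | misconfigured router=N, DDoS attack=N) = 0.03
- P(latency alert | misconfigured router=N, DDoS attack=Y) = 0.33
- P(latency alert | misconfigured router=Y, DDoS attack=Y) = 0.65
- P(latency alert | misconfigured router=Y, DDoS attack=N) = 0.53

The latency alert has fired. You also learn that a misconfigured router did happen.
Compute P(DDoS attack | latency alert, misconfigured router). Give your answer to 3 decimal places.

P(latency alert | misconfigured router) = 0.53×0.77 + 0.65×0.23 = 0.408100 + 0.149500 = 0.557600
Restricting to configurations with DDoS attack present: 0.65×0.23 = 0.149500.
So P(DDoS attack | latency alert, misconfigured router) = 0.149500/0.557600 ≈ 0.268.

P(DDoS attack | latency alert, misconfigured router) ≈ 0.268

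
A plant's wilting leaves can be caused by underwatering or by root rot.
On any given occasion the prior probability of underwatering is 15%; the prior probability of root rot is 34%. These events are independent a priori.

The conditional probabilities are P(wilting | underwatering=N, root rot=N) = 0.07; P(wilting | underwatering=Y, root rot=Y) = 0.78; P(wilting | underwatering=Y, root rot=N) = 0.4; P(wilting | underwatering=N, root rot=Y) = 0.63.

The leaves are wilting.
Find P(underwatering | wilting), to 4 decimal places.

By total probability over the 4 (underwatering, root rot) configurations:
  P(wilting) = 0.07*0.85*0.66 + 0.63*0.85*0.34 + 0.4*0.15*0.66 + 0.78*0.15*0.34
        = 0.039270 + 0.182070 + 0.039600 + 0.039780 = 0.300720
Keeping only the underwatering-present terms gives 0.079380, so
  P(underwatering | wilting) = 0.079380 / 0.300720 ≈ 0.2640

P(underwatering | wilting) ≈ 0.2640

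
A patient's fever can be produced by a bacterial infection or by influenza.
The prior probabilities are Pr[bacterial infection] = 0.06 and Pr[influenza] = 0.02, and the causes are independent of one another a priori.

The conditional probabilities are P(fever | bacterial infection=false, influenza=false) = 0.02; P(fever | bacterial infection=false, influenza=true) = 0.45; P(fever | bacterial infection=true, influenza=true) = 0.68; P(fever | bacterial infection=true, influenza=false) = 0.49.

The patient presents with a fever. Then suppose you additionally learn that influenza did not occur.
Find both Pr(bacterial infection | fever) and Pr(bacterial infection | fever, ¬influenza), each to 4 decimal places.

Pr(bacterial infection | fever) ≈ 0.5243; Pr(bacterial infection | fever, ¬influenza) ≈ 0.6100

Sum P(fever|·) weighted by the priors over the 4 (bacterial infection, influenza) configurations:
  P(fever) = 0.02*0.94*0.98 + 0.45*0.94*0.02 + 0.49*0.06*0.98 + 0.68*0.06*0.02
        = 0.018424 + 0.008460 + 0.028812 + 0.000816 = 0.056512
Keeping only the bacterial infection-present terms gives 0.029628, so
  P(bacterial infection | fever) = 0.029628 / 0.056512 ≈ 0.5243

With the extra evidence:
P(fever | ¬influenza) = 0.02*0.94 + 0.49*0.06 = 0.018800 + 0.029400 = 0.048200
Of this, 0.029400 comes from 0.49*0.06 (the bacterial infection=true cases).
So P(bacterial infection | fever, ¬influenza) = 0.029400/0.048200 ≈ 0.6100.
Ruling out influenza raises the posterior on bacterial infection — the flip side of explaining away.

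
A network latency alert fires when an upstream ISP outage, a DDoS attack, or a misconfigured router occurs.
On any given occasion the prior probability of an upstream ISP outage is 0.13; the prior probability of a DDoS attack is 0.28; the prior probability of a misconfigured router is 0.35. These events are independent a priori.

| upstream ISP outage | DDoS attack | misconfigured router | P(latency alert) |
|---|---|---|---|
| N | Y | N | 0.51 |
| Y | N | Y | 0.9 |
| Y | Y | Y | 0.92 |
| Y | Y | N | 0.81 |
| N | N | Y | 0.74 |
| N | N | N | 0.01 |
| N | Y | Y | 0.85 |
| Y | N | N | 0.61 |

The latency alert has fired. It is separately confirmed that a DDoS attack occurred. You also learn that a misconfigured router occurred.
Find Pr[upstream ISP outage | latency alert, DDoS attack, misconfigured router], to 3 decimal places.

Pr[upstream ISP outage | latency alert, DDoS attack, misconfigured router] ≈ 0.139

For the numerator, keep only upstream ISP outage=true terms: 0.92×0.13 = 0.119600
Normalizer over all consistent configurations: 0.85×0.87 + 0.92×0.13 = 0.859100
P(upstream ISP outage | latency alert, DDoS attack, misconfigured router) = 0.119600/0.859100 ≈ 0.139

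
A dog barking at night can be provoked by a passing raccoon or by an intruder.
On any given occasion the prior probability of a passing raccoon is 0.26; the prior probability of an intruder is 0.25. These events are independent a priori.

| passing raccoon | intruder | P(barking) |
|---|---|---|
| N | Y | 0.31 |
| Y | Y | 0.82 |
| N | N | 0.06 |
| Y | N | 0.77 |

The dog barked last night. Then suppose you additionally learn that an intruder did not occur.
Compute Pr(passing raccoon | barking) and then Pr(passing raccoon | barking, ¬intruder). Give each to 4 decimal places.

P(barking) = 0.06×0.74×0.75 + 0.31×0.74×0.25 + 0.77×0.26×0.75 + 0.82×0.26×0.25 = 0.033300 + 0.057350 + 0.150150 + 0.053300 = 0.294100
Restricting to configurations with passing raccoon present: 0.150150 + 0.053300 = 0.203450.
Hence the posterior is 0.203450/0.294100 ≈ 0.6918.

With the extra evidence:
Weight on passing raccoon=true, given the evidence: 0.77*0.26 = 0.200200
Normalizer over all consistent configurations: 0.06*0.74 + 0.77*0.26 = 0.244600
P(passing raccoon | barking, ¬intruder) = 0.200200/0.244600 ≈ 0.8185
With intruder excluded, passing raccoon must carry more of the explanatory weight for the barking.

Pr(passing raccoon | barking) ≈ 0.6918; Pr(passing raccoon | barking, ¬intruder) ≈ 0.8185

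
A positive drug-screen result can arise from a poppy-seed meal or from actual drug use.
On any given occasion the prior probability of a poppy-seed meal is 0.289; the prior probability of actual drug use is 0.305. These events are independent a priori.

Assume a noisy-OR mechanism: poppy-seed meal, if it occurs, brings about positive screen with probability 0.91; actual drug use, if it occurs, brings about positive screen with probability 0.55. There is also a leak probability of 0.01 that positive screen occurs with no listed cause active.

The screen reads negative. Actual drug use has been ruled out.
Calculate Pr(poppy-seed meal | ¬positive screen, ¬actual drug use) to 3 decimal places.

Under noisy-OR, P(positive screen | causes) = 1 − (1−0.01)·∏(1−qᵢ) over the active causes.
Numerator (weight on configurations with poppy-seed meal): 0.0891·0.289 = 0.025750
Denominator P(¬positive screen | ¬actual drug use): 0.99·0.711 + 0.0891·0.289 = 0.729640
Posterior = 0.025750 / 0.729640 ≈ 0.035

Pr(poppy-seed meal | ¬positive screen, ¬actual drug use) ≈ 0.035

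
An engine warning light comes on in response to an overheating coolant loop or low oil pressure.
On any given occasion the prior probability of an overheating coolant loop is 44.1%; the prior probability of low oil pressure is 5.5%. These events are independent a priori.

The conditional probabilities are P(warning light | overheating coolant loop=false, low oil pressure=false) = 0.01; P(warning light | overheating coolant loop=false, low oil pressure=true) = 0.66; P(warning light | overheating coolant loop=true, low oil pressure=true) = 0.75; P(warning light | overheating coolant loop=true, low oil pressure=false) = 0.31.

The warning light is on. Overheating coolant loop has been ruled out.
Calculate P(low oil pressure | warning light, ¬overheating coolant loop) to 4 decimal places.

Enumerate both values of low oil pressure and weight by the priors:
  P(warning light | ¬overheating coolant loop) = 0.01·0.945 + 0.66·0.055
        = 0.009450 + 0.036300 = 0.045750
The terms with low oil pressure present sum to 0.036300, so
  P(low oil pressure | warning light, ¬overheating coolant loop) = 0.036300 / 0.045750 ≈ 0.7934

P(low oil pressure | warning light, ¬overheating coolant loop) ≈ 0.7934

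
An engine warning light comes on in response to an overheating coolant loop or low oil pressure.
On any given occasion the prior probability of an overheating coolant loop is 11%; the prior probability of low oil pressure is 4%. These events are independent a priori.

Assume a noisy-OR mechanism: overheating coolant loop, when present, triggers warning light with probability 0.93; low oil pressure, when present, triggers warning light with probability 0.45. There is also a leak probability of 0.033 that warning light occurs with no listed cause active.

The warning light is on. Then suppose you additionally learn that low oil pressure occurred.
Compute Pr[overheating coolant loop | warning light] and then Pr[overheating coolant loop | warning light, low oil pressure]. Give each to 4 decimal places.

Under noisy-OR, P(warning light | causes) = 1 − (1−0.033)·∏(1−qᵢ) over the active causes.
Weight on overheating coolant loop=true, given the evidence: 0.098452 + 0.004236 = 0.102688
The normalizing constant is 0.033*0.89*0.96 + 0.46815*0.89*0.04 + 0.93231*0.11*0.96 + 0.96277*0.11*0.04 = 0.147549
Posterior = 0.102688 / 0.147549 ≈ 0.6960

With the extra evidence:
P(warning light | low oil pressure) = 0.46815×0.89 + 0.96277×0.11 = 0.416654 + 0.105905 = 0.522559
The overheating coolant loop-present share is 0.96277×0.11 = 0.105905.
P(overheating coolant loop | warning light, low oil pressure) = 0.105905 / 0.522559 ≈ 0.2027

Pr[overheating coolant loop | warning light] ≈ 0.6960; Pr[overheating coolant loop | warning light, low oil pressure] ≈ 0.2027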